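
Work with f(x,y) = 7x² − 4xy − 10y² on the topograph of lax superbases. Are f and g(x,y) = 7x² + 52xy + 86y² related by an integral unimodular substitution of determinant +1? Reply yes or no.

D₁ = 296, D₂ = 296
river cycle of f (length 10): (-10, 4, 7), (7, 10, -7), (-7, 4, 10), (10, 16, -1), (-1, 16, 10), (10, 4, -7), (-7, 10, 7), (7, 4, -10), (-10, 16, 1), (1, 16, -10)
river cycle of g (length 10): (7, 10, -7), (-7, 4, 10), (10, 16, -1), (-1, 16, 10), (10, 4, -7), (-7, 10, 7), (7, 4, -10), (-10, 16, 1), (1, 16, -10), (-10, 4, 7)
cycles coincide ⇒ equivalent

yes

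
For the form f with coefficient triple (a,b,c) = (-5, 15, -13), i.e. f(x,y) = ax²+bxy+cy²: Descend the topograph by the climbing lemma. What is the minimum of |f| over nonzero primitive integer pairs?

translate: b→5 (≡-15 mod 10), so (5,-15,13)→(5,5,3)
flip: (5,5,3)→(3,-5,5)
translate: b→1 (≡-5 mod 6), so (3,-5,5)→(3,1,3)
reduced (well bottom): (3,1,3) with a≤c, −a<b≤a
well minimum |f| = |-3| = 3 (negative-definite)

3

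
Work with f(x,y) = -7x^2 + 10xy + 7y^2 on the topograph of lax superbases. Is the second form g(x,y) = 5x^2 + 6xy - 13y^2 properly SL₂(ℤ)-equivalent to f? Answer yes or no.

D₁ = 296, D₂ = 296
river cycle of f (length 10): (7, 4, -10), (-10, 16, 1), (1, 16, -10), (-10, 4, 7), (7, 10, -7), (-7, 4, 10), (10, 16, -1), (-1, 16, 10), (10, 4, -7), (-7, 10, 7)
river cycle of g (length 6): (5, 16, -2), (-2, 16, 5), (5, 14, -5), (-5, 16, 2), (2, 16, -5), (-5, 14, 5)
cycles differ ⇒ inequivalent

no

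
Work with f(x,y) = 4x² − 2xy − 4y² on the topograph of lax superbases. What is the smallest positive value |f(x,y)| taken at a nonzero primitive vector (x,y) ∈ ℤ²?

descent: ρ → (-4,2,4)  [lands on river]
river: ρ → (4,6,-2)
river: ρ → (-2,6,4)
river: ρ → (4,2,-4)
river: ρ → (-4,6,2)
river: ρ → (2,6,-4)
closes: descent 1, river 6
min |a| on river = 2

2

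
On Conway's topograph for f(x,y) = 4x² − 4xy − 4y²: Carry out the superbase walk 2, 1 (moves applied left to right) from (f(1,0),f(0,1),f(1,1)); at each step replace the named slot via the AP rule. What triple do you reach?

start (4,-4,-4) = (f(1,0),f(0,1),f(1,1))
replace slot 2: 2·(4+(-4)) − (-4) = 4 → (4,4,-4)
replace slot 1: 2·(4+(-4)) − 4 = -4 → (-4,4,-4)

-4,4,-4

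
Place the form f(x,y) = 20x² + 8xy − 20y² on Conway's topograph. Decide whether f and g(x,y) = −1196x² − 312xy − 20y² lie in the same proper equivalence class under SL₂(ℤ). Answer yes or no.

D₁ = 1664, D₂ = 1664
river cycle of f (length 6): (-20, 32, 8), (8, 32, -20), (-20, 8, 20), (20, 32, -8), (-8, 32, 20), (20, 8, -20)
river cycle of g (length 6): (-20, 32, 8), (8, 32, -20), (-20, 8, 20), (20, 32, -8), (-8, 32, 20), (20, 8, -20)
cycles coincide ⇒ equivalent

yes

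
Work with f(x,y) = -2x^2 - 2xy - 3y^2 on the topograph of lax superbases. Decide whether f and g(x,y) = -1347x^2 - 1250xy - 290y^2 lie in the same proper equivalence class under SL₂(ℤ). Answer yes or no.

D₁ = -20, D₂ = -20
f is negative-definite; reduce −f:
−f: reduced (well bottom): (2,2,3) with a≤c, −a<b≤a
flip sign back: reduced form of f is (-2,-2,-3)
g is negative-definite; reduce −g:
−g: flip: (1347,1250,290)→(290,-1250,1347)
−g: translate: b→-90 (≡-1250 mod 580), so (290,-1250,1347)→(290,-90,7)
−g: flip: (290,-90,7)→(7,90,290)
−g: translate: b→6 (≡90 mod 14), so (7,90,290)→(7,6,2)
−g: flip: (7,6,2)→(2,-6,7)
−g: translate: b→2 (≡-6 mod 4), so (2,-6,7)→(2,2,3)
−g: reduced (well bottom): (2,2,3) with a≤c, −a<b≤a
flip sign back: reduced form of g is (-2,-2,-3)
reduced forms (-2, -2, -3) vs (-2, -2, -3) ⇒ equivalent

yes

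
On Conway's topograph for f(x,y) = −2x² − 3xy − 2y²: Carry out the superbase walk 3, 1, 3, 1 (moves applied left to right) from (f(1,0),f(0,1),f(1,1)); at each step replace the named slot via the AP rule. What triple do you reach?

start (-2,-2,-7) = (f(1,0),f(0,1),f(1,1))
replace slot 3: 2·((-2)+(-2)) − (-7) = -1 → (-2,-2,-1)
replace slot 1: 2·((-2)+(-1)) − (-2) = -4 → (-4,-2,-1)
replace slot 3: 2·((-4)+(-2)) − (-1) = -11 → (-4,-2,-11)
replace slot 1: 2·((-2)+(-11)) − (-4) = -22 → (-22,-2,-11)

-22,-2,-11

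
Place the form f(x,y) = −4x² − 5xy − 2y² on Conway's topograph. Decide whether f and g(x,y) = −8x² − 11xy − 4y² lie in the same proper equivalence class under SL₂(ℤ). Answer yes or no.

D₁ = -7, D₂ = -7
f is negative-definite; reduce −f:
−f: translate: b→-3 (≡5 mod 8), so (4,5,2)→(4,-3,1)
−f: flip: (4,-3,1)→(1,3,4)
−f: translate: b→1 (≡3 mod 2), so (1,3,4)→(1,1,2)
−f: reduced (well bottom): (1,1,2) with a≤c, −a<b≤a
flip sign back: reduced form of f is (-1,-1,-2)
g is negative-definite; reduce −g:
−g: translate: b→-5 (≡11 mod 16), so (8,11,4)→(8,-5,1)
−g: flip: (8,-5,1)→(1,5,8)
−g: translate: b→1 (≡5 mod 2), so (1,5,8)→(1,1,2)
−g: reduced (well bottom): (1,1,2) with a≤c, −a<b≤a
flip sign back: reduced form of g is (-1,-1,-2)
reduced forms (-1, -1, -2) vs (-1, -1, -2) ⇒ equivalent

yes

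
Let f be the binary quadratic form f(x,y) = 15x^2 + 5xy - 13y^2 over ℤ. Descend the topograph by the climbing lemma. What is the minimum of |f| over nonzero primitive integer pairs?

river: ρ → (-13,21,7)
river: ρ → (7,21,-13)
river: ρ → (-13,5,15)
river: ρ → (15,25,-3)
river: ρ → (-3,23,23)
river: ρ → (23,23,-3)
river: ρ → (-3,25,15)
river: ρ → (15,5,-13)
closes: descent 0, river 8
min |a| on river = 3

3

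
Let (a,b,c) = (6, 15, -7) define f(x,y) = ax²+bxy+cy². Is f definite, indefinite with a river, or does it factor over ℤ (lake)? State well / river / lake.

D = b²−4ac = 15² − 4·6·(-7) = 393
D > 0 non-square ⇒ indefinite ⇒ periodic river

river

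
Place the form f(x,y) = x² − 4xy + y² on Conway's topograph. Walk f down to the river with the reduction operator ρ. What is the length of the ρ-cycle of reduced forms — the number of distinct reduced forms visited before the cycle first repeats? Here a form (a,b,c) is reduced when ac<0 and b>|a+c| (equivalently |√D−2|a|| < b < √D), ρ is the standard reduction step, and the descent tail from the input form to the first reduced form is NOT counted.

D = 12, ⌊√D⌋ = 3
descent: ρ → (1,2,-2)  [lands on river]
river: ρ → (-2,2,1)
ρ-cycle length = 2 (tail of 1 descent step not counted)

2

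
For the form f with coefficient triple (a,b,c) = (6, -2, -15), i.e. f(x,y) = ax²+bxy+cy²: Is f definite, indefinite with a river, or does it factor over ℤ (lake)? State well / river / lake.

D = b²−4ac = (-2)² − 4·6·(-15) = 364
D > 0 non-square ⇒ indefinite ⇒ periodic river

river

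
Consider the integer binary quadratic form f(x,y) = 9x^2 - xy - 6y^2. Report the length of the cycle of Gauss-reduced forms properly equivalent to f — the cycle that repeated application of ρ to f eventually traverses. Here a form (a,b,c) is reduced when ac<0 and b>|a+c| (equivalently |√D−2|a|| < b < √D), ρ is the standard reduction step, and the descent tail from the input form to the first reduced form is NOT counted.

D = 217, ⌊√D⌋ = 14
descent: ρ → (-6,13,2)  [lands on river]
river: ρ → (2,11,-12)
river: ρ → (-12,13,1)
river: ρ → (1,13,-12)
river: ρ → (-12,11,2)
river: ρ → (2,13,-6)
river: ρ → (-6,11,4)
river: ρ → (4,13,-3)
river: ρ → (-3,11,8)
river: ρ → (8,5,-6)
river: ρ → (-6,7,7)
river: ρ → (7,7,-6)
river: ρ → (-6,5,8)
river: ρ → (8,11,-3)
river: ρ → (-3,13,4)
river: ρ → (4,11,-6)
ρ-cycle length = 16 (tail of 1 descent step not counted)

16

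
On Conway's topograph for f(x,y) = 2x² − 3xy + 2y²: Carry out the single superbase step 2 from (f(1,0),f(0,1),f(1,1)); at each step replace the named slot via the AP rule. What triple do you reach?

start (2,2,1) = (f(1,0),f(0,1),f(1,1))
replace slot 2: 2·(2+1) − 2 = 4 → (2,4,1)

2,4,1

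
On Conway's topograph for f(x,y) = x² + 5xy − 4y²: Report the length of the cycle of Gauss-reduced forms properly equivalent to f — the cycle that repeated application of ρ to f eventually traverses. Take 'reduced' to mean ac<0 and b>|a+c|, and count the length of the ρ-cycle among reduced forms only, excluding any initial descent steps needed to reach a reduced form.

D = 41, ⌊√D⌋ = 6
river: ρ → (-4,3,2)
river: ρ → (2,5,-2)
river: ρ → (-2,3,4)
river: ρ → (4,5,-1)
river: ρ → (-1,5,4)
river: ρ → (4,3,-2)
river: ρ → (-2,5,2)
river: ρ → (2,3,-4)
river: ρ → (-4,5,1)
river: ρ → (1,5,-4)
ρ-cycle length = 10 (tail of 0 descent steps not counted)

10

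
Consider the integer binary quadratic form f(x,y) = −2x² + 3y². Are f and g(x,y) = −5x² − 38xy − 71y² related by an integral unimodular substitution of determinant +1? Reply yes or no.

D₁ = 24, D₂ = 24
river cycle of f (length 2): (-2, 4, 1), (1, 4, -2)
river cycle of g (length 2): (1, 4, -2), (-2, 4, 1)
cycles coincide ⇒ equivalent

yes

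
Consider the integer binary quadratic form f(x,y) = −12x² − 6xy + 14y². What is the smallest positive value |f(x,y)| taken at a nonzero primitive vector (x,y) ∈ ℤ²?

descent: ρ → (14,6,-12)  [lands on river]
river: ρ → (-12,18,8)
river: ρ → (8,14,-16)
river: ρ → (-16,18,6)
river: ρ → (6,18,-16)
river: ρ → (-16,14,8)
river: ρ → (8,18,-12)
river: ρ → (-12,6,14)
river: ρ → (14,22,-4)
river: ρ → (-4,26,2)
river: ρ → (2,26,-4)
river: ρ → (-4,22,14)
closes: descent 1, river 12
min |a| on river = 2

2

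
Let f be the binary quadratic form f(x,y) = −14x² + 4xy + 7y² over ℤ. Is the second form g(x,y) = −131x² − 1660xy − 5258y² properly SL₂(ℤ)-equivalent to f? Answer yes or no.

D₁ = 408, D₂ = 408
river cycle of f (length 6): (7, 10, -11), (-11, 12, 6), (6, 12, -11), (-11, 10, 7), (7, 18, -3), (-3, 18, 7)
river cycle of g (length 6): (7, 10, -11), (-11, 12, 6), (6, 12, -11), (-11, 10, 7), (7, 18, -3), (-3, 18, 7)
cycles coincide ⇒ equivalent

yes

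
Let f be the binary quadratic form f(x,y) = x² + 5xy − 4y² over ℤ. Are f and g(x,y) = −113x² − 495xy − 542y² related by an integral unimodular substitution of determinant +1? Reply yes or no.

D₁ = 41, D₂ = 41
river cycle of f (length 10): (-4, 3, 2), (2, 5, -2), (-2, 3, 4), (4, 5, -1), (-1, 5, 4), (4, 3, -2), (-2, 5, 2), (2, 3, -4), (-4, 5, 1), (1, 5, -4)
river cycle of g (length 10): (-4, 3, 2), (2, 5, -2), (-2, 3, 4), (4, 5, -1), (-1, 5, 4), (4, 3, -2), (-2, 5, 2), (2, 3, -4), (-4, 5, 1), (1, 5, -4)
cycles coincide ⇒ equivalent

yes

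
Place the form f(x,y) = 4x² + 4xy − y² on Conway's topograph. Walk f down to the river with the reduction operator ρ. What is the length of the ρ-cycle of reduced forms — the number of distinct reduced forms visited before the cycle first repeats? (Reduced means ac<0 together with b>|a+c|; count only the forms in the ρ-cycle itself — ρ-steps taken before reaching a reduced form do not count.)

D = 32, ⌊√D⌋ = 5
river: ρ → (-1,4,4)
river: ρ → (4,4,-1)
ρ-cycle length = 2 (tail of 0 descent steps not counted)

2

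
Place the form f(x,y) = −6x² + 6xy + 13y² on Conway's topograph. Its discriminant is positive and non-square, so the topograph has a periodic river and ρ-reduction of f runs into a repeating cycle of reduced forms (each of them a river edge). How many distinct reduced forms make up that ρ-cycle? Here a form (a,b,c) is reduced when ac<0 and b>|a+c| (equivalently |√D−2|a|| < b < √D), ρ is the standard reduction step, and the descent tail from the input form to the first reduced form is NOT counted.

D = 348, ⌊√D⌋ = 18
descent: ρ → (13,-6,-6)
descent: ρ → (-6,18,1)  [lands on river]
river: ρ → (1,18,-6)
ρ-cycle length = 2 (tail of 2 descent steps not counted)

2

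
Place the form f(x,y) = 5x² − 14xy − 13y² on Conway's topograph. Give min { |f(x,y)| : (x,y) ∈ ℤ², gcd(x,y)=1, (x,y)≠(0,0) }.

descent: ρ → (-13,14,5)  [lands on river]
river: ρ → (5,16,-10)
river: ρ → (-10,4,11)
river: ρ → (11,18,-3)
river: ρ → (-3,18,11)
river: ρ → (11,4,-10)
river: ρ → (-10,16,5)
river: ρ → (5,14,-13)
river: ρ → (-13,12,6)
river: ρ → (6,12,-13)
closes: descent 1, river 10
min |a| on river = 3

3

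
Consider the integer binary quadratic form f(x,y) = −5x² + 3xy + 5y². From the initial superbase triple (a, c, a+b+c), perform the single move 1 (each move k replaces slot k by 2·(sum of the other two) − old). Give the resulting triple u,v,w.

start (-5,5,3) = (f(1,0),f(0,1),f(1,1))
replace slot 1: 2·(5+3) − (-5) = 21 → (21,5,3)

21,5,3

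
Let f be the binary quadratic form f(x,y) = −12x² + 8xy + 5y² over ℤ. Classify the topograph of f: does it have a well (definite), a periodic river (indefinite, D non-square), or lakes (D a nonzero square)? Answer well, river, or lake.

D = b²−4ac = 8² − 4·(-12)·5 = 304
D > 0 non-square ⇒ indefinite ⇒ periodic river

river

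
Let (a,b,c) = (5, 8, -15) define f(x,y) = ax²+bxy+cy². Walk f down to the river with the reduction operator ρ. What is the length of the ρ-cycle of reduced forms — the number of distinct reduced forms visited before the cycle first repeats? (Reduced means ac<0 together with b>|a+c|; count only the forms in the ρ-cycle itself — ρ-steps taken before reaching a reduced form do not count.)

D = 364, ⌊√D⌋ = 19
descent: ρ → (-15,-8,5)
descent: ρ → (5,18,-2)  [lands on river]
river: ρ → (-2,18,5)
river: ρ → (5,12,-11)
river: ρ → (-11,10,6)
river: ρ → (6,14,-7)
river: ρ → (-7,14,6)
river: ρ → (6,10,-11)
river: ρ → (-11,12,5)
ρ-cycle length = 8 (tail of 2 descent steps not counted)

8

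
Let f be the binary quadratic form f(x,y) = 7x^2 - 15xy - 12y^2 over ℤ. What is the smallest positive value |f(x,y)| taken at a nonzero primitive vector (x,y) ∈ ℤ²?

descent: ρ → (-12,15,7)  [lands on river]
river: ρ → (7,13,-14)
river: ρ → (-14,15,6)
river: ρ → (6,21,-5)
river: ρ → (-5,19,10)
river: ρ → (10,21,-3)
river: ρ → (-3,21,10)
river: ρ → (10,19,-5)
river: ρ → (-5,21,6)
river: ρ → (6,15,-14)
river: ρ → (-14,13,7)
river: ρ → (7,15,-12)
river: ρ → (-12,9,10)
river: ρ → (10,11,-11)
river: ρ → (-11,11,10)
river: ρ → (10,9,-12)
closes: descent 1, river 16
min |a| on river = 3

3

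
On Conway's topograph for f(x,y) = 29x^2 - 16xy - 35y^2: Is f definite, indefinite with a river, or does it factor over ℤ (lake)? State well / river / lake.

D = b²−4ac = (-16)² − 4·29·(-35) = 4316
D > 0 non-square ⇒ indefinite ⇒ periodic river

river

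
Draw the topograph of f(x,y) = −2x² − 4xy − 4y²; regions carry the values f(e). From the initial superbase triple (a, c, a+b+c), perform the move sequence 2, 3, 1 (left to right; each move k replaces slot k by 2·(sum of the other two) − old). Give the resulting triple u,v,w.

start (-2,-4,-10) = (f(1,0),f(0,1),f(1,1))
replace slot 2: 2·((-2)+(-10)) − (-4) = -20 → (-2,-20,-10)
replace slot 3: 2·((-2)+(-20)) − (-10) = -34 → (-2,-20,-34)
replace slot 1: 2·((-20)+(-34)) − (-2) = -106 → (-106,-20,-34)

-106,-20,-34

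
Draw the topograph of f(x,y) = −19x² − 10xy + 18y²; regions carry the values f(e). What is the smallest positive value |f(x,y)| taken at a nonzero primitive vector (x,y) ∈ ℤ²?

descent: ρ → (18,10,-19)  [lands on river]
river: ρ → (-19,28,9)
river: ρ → (9,26,-22)
river: ρ → (-22,18,13)
river: ρ → (13,34,-6)
river: ρ → (-6,38,1)
river: ρ → (1,38,-6)
river: ρ → (-6,34,13)
river: ρ → (13,18,-22)
river: ρ → (-22,26,9)
river: ρ → (9,28,-19)
river: ρ → (-19,10,18)
river: ρ → (18,26,-11)
river: ρ → (-11,18,26)
river: ρ → (26,34,-3)
river: ρ → (-3,38,2)
river: ρ → (2,38,-3)
river: ρ → (-3,34,26)
river: ρ → (26,18,-11)
river: ρ → (-11,26,18)
closes: descent 1, river 20
min |a| on river = 1

1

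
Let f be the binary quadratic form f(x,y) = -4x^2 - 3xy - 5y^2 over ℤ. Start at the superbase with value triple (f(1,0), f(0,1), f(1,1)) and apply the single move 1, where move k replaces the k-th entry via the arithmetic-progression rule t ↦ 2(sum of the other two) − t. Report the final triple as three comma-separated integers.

start (-4,-5,-12) = (f(1,0),f(0,1),f(1,1))
replace slot 1: 2·((-5)+(-12)) − (-4) = -30 → (-30,-5,-12)

-30,-5,-12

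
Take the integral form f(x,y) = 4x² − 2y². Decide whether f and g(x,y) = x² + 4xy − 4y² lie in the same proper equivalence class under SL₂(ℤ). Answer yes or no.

D₁ = 32, D₂ = 32
river cycle of f (length 2): (-2, 4, 2), (2, 4, -2)
river cycle of g (length 2): (-4, 4, 1), (1, 4, -4)
cycles differ ⇒ inequivalent

no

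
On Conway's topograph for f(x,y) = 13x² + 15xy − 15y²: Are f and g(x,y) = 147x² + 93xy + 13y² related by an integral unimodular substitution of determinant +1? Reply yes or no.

D₁ = 1005, D₂ = 1005
river cycle of f (length 10): (-15, 15, 13), (13, 11, -17), (-17, 23, 7), (7, 19, -23), (-23, 27, 3), (3, 27, -23), (-23, 19, 7), (7, 23, -17), (-17, 11, 13), (13, 15, -15)
river cycle of g (length 10): (13, 11, -17), (-17, 23, 7), (7, 19, -23), (-23, 27, 3), (3, 27, -23), (-23, 19, 7), (7, 23, -17), (-17, 11, 13), (13, 15, -15), (-15, 15, 13)
cycles coincide ⇒ equivalent

yes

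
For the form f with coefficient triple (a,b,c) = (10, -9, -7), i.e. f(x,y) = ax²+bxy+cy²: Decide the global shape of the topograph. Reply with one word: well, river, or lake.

D = b²−4ac = (-9)² − 4·10·(-7) = 361
D = 19² is a perfect square ⇒ form factors over ℤ ⇒ lakes

lake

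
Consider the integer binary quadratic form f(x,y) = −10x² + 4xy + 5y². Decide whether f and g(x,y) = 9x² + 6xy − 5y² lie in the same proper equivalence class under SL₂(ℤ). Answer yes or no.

D₁ = 216, D₂ = 216
river cycle of f (length 6): (5, 6, -9), (-9, 12, 2), (2, 12, -9), (-9, 6, 5), (5, 14, -1), (-1, 14, 5)
river cycle of g (length 6): (-5, 14, 1), (1, 14, -5), (-5, 6, 9), (9, 12, -2), (-2, 12, 9), (9, 6, -5)
cycles differ ⇒ inequivalent

no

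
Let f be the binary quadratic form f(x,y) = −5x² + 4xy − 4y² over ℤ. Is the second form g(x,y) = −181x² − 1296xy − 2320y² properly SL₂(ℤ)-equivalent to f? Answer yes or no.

D₁ = -64, D₂ = -64
f is negative-definite; reduce −f:
−f: flip: (5,-4,4)→(4,4,5)
−f: reduced (well bottom): (4,4,5) with a≤c, −a<b≤a
flip sign back: reduced form of f is (-4,-4,-5)
g is negative-definite; reduce −g:
−g: translate: b→-152 (≡1296 mod 362), so (181,1296,2320)→(181,-152,32)
−g: flip: (181,-152,32)→(32,152,181)
−g: translate: b→24 (≡152 mod 64), so (32,152,181)→(32,24,5)
−g: flip: (32,24,5)→(5,-24,32)
−g: translate: b→-4 (≡-24 mod 10), so (5,-24,32)→(5,-4,4)
−g: flip: (5,-4,4)→(4,4,5)
−g: reduced (well bottom): (4,4,5) with a≤c, −a<b≤a
flip sign back: reduced form of g is (-4,-4,-5)
reduced forms (-4, -4, -5) vs (-4, -4, -5) ⇒ equivalent

yes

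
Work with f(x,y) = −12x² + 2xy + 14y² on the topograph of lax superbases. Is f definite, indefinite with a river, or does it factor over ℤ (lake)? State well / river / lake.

D = b²−4ac = 2² − 4·(-12)·14 = 676
D = 26² is a perfect square ⇒ form factors over ℤ ⇒ lakes

lake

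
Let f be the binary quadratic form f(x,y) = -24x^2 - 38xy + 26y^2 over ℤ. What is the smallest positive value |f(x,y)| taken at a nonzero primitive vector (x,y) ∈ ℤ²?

descent: ρ → (26,38,-24)  [lands on river]
river: ρ → (-24,58,6)
river: ρ → (6,62,-4)
river: ρ → (-4,58,36)
river: ρ → (36,14,-26)
river: ρ → (-26,38,24)
river: ρ → (24,58,-6)
river: ρ → (-6,62,4)
river: ρ → (4,58,-36)
river: ρ → (-36,14,26)
closes: descent 1, river 10
min |a| on river = 4

4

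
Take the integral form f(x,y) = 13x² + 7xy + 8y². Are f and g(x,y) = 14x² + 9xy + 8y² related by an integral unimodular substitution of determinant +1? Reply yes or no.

D₁ = -367, D₂ = -367
f: flip: (13,7,8)→(8,-7,13)
f: reduced (well bottom): (8,-7,13) with a≤c, −a<b≤a
g: flip: (14,9,8)→(8,-9,14)
g: translate: b→7 (≡-9 mod 16), so (8,-9,14)→(8,7,13)
g: reduced (well bottom): (8,7,13) with a≤c, −a<b≤a
reduced forms (8, -7, 13) vs (8, 7, 13) ⇒ inequivalent

no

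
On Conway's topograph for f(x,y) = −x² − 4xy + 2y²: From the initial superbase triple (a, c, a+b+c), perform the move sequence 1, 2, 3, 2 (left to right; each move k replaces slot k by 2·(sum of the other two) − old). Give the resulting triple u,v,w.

start (-1,2,-3) = (f(1,0),f(0,1),f(1,1))
replace slot 1: 2·(2+(-3)) − (-1) = -1 → (-1,2,-3)
replace slot 2: 2·((-1)+(-3)) − 2 = -10 → (-1,-10,-3)
replace slot 3: 2·((-1)+(-10)) − (-3) = -19 → (-1,-10,-19)
replace slot 2: 2·((-1)+(-19)) − (-10) = -30 → (-1,-30,-19)

-1,-30,-19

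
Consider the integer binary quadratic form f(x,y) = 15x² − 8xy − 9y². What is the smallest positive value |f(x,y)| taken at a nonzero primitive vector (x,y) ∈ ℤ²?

descent: ρ → (-9,8,15)  [lands on river]
river: ρ → (15,22,-2)
river: ρ → (-2,22,15)
river: ρ → (15,8,-9)
river: ρ → (-9,10,14)
river: ρ → (14,18,-5)
river: ρ → (-5,22,6)
river: ρ → (6,14,-17)
river: ρ → (-17,20,3)
river: ρ → (3,22,-10)
river: ρ → (-10,18,7)
river: ρ → (7,24,-1)
river: ρ → (-1,24,7)
river: ρ → (7,18,-10)
river: ρ → (-10,22,3)
river: ρ → (3,20,-17)
river: ρ → (-17,14,6)
river: ρ → (6,22,-5)
river: ρ → (-5,18,14)
river: ρ → (14,10,-9)
closes: descent 1, river 20
min |a| on river = 1

1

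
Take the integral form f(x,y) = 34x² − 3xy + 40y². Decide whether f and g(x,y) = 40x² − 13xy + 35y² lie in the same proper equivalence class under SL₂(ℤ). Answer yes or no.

D₁ = -5431, D₂ = -5431
f: reduced (well bottom): (34,-3,40) with a≤c, −a<b≤a
g: flip: (40,-13,35)→(35,13,40)
g: reduced (well bottom): (35,13,40) with a≤c, −a<b≤a
reduced forms (34, -3, 40) vs (35, 13, 40) ⇒ inequivalent

no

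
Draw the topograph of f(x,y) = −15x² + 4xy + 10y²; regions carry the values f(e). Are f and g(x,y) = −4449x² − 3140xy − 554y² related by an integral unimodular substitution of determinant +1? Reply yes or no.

D₁ = 616, D₂ = 616
river cycle of f (length 10): (10, 16, -9), (-9, 20, 6), (6, 16, -15), (-15, 14, 7), (7, 14, -15), (-15, 16, 6), (6, 20, -9), (-9, 16, 10), (10, 24, -1), (-1, 24, 10)
river cycle of g (length 10): (10, 16, -9), (-9, 20, 6), (6, 16, -15), (-15, 14, 7), (7, 14, -15), (-15, 16, 6), (6, 20, -9), (-9, 16, 10), (10, 24, -1), (-1, 24, 10)
cycles coincide ⇒ equivalent

yes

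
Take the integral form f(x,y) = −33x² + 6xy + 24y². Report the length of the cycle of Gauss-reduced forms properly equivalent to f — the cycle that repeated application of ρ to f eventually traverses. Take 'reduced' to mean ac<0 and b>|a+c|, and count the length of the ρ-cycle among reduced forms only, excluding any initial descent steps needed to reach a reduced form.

D = 3204, ⌊√D⌋ = 56
descent: ρ → (24,42,-15)  [lands on river]
river: ρ → (-15,48,15)
river: ρ → (15,42,-24)
river: ρ → (-24,54,3)
river: ρ → (3,54,-24)
river: ρ → (-24,42,15)
river: ρ → (15,48,-15)
river: ρ → (-15,42,24)
river: ρ → (24,54,-3)
river: ρ → (-3,54,24)
ρ-cycle length = 10 (tail of 1 descent step not counted)

10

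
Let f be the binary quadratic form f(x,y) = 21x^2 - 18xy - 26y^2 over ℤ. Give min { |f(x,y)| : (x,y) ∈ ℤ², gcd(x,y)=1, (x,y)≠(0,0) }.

descent: ρ → (-26,18,21)  [lands on river]
river: ρ → (21,24,-23)
river: ρ → (-23,22,22)
river: ρ → (22,22,-23)
river: ρ → (-23,24,21)
river: ρ → (21,18,-26)
river: ρ → (-26,34,13)
river: ρ → (13,44,-11)
river: ρ → (-11,44,13)
river: ρ → (13,34,-26)
closes: descent 1, river 10
min |a| on river = 11

11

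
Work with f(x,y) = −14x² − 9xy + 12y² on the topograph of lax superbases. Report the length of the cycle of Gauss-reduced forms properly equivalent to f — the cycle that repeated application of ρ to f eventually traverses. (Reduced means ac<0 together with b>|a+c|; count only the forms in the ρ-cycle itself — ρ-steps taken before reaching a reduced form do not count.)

D = 753, ⌊√D⌋ = 27
descent: ρ → (12,9,-14)  [lands on river]
river: ρ → (-14,19,7)
river: ρ → (7,23,-8)
river: ρ → (-8,25,4)
river: ρ → (4,23,-14)
river: ρ → (-14,5,13)
river: ρ → (13,21,-6)
river: ρ → (-6,27,1)
river: ρ → (1,27,-6)
river: ρ → (-6,21,13)
river: ρ → (13,5,-14)
river: ρ → (-14,23,4)
river: ρ → (4,25,-8)
river: ρ → (-8,23,7)
river: ρ → (7,19,-14)
river: ρ → (-14,9,12)
river: ρ → (12,15,-11)
river: ρ → (-11,7,16)
river: ρ → (16,25,-2)
river: ρ → (-2,27,3)
river: ρ → (3,27,-2)
river: ρ → (-2,25,16)
river: ρ → (16,7,-11)
river: ρ → (-11,15,12)
ρ-cycle length = 24 (tail of 1 descent step not counted)

24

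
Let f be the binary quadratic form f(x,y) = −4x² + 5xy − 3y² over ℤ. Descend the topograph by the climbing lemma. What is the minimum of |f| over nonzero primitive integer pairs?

translate: b→3 (≡-5 mod 8), so (4,-5,3)→(4,3,2)
flip: (4,3,2)→(2,-3,4)
translate: b→1 (≡-3 mod 4), so (2,-3,4)→(2,1,3)
reduced (well bottom): (2,1,3) with a≤c, −a<b≤a
well minimum |f| = |-2| = 2 (negative-definite)

2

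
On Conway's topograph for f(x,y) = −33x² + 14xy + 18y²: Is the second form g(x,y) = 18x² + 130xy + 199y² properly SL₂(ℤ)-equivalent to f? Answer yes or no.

D₁ = 2572, D₂ = 2572
river cycle of f (length 22): (18, 22, -29), (-29, 36, 11), (11, 30, -38), (-38, 46, 3), (3, 50, -6), (-6, 46, 19), (19, 30, -22), (-22, 14, 27), (27, 40, -9), (-9, 50, 2), … (12 more)
river cycle of g (length 22): (18, 22, -29), (-29, 36, 11), (11, 30, -38), (-38, 46, 3), (3, 50, -6), (-6, 46, 19), (19, 30, -22), (-22, 14, 27), (27, 40, -9), (-9, 50, 2), … (12 more)
cycles coincide ⇒ equivalent

yes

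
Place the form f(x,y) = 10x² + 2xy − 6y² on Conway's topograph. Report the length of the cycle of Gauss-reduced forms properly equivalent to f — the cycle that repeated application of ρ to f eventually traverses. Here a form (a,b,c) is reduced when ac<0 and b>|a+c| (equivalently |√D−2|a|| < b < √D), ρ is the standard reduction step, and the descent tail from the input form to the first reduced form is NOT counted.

D = 244, ⌊√D⌋ = 15
descent: ρ → (-6,10,6)  [lands on river]
river: ρ → (6,14,-2)
river: ρ → (-2,14,6)
river: ρ → (6,10,-6)
river: ρ → (-6,14,2)
river: ρ → (2,14,-6)
ρ-cycle length = 6 (tail of 1 descent step not counted)

6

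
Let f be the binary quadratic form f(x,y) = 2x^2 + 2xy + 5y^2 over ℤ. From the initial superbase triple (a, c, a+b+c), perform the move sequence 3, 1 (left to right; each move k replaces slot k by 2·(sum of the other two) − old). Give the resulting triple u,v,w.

start (2,5,9) = (f(1,0),f(0,1),f(1,1))
replace slot 3: 2·(2+5) − 9 = 5 → (2,5,5)
replace slot 1: 2·(5+5) − 2 = 18 → (18,5,5)

18,5,5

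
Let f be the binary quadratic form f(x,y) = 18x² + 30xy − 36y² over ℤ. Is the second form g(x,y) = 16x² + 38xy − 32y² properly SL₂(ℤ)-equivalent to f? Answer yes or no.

D₁ = 3492, D₂ = 3492
river cycle of f (length 18): (-36, 42, 12), (12, 54, -12), (-12, 42, 36), (36, 30, -18), (-18, 42, 24), (24, 54, -6), (-6, 54, 24), (24, 42, -18), (-18, 30, 36), (36, 42, -12), … (8 more)
river cycle of g (length 14): (-32, 26, 22), (22, 18, -36), (-36, 54, 4), (4, 58, -8), (-8, 54, 18), (18, 54, -8), (-8, 58, 4), (4, 54, -36), (-36, 18, 22), (22, 26, -32), … (4 more)
cycles differ ⇒ inequivalent

no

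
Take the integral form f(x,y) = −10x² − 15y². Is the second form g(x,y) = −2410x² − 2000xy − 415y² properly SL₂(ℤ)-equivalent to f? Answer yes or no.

D₁ = -600, D₂ = -600
f is negative-definite; reduce −f:
−f: reduced (well bottom): (10,0,15) with a≤c, −a<b≤a
flip sign back: reduced form of f is (-10,0,-15)
g is negative-definite; reduce −g:
−g: flip: (2410,2000,415)→(415,-2000,2410)
−g: translate: b→-340 (≡-2000 mod 830), so (415,-2000,2410)→(415,-340,70)
−g: flip: (415,-340,70)→(70,340,415)
−g: translate: b→60 (≡340 mod 140), so (70,340,415)→(70,60,15)
−g: flip: (70,60,15)→(15,-60,70)
−g: translate: b→0 (≡-60 mod 30), so (15,-60,70)→(15,0,10)
−g: flip: (15,0,10)→(10,0,15)
−g: reduced (well bottom): (10,0,15) with a≤c, −a<b≤a
flip sign back: reduced form of g is (-10,0,-15)
reduced forms (-10, 0, -15) vs (-10, 0, -15) ⇒ equivalent

yes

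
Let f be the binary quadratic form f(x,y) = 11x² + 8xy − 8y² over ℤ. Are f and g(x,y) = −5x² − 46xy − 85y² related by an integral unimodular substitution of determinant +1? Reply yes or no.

D₁ = 416, D₂ = 416
river cycle of f (length 6): (-8, 8, 11), (11, 14, -5), (-5, 16, 8), (8, 16, -5), (-5, 14, 11), (11, 8, -8)
river cycle of g (length 6): (-5, 14, 11), (11, 8, -8), (-8, 8, 11), (11, 14, -5), (-5, 16, 8), (8, 16, -5)
cycles coincide ⇒ equivalent

yes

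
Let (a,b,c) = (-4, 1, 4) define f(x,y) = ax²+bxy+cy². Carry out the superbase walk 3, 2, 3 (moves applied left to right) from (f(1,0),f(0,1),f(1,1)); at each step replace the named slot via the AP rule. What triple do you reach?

start (-4,4,1) = (f(1,0),f(0,1),f(1,1))
replace slot 3: 2·((-4)+4) − 1 = -1 → (-4,4,-1)
replace slot 2: 2·((-4)+(-1)) − 4 = -14 → (-4,-14,-1)
replace slot 3: 2·((-4)+(-14)) − (-1) = -35 → (-4,-14,-35)

-4,-14,-35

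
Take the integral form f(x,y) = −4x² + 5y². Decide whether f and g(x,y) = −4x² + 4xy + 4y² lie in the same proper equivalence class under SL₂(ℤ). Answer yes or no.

D₁ = 80, D₂ = 80
river cycle of f (length 2): (-4, 8, 1), (1, 8, -4)
river cycle of g (length 2): (4, 4, -4), (-4, 4, 4)
cycles differ ⇒ inequivalent

no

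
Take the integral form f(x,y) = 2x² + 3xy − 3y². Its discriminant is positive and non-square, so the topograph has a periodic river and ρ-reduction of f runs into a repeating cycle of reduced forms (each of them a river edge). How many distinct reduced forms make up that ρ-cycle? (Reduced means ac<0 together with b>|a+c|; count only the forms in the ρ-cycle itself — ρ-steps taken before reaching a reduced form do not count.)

D = 33, ⌊√D⌋ = 5
river: ρ → (-3,3,2)
river: ρ → (2,5,-1)
river: ρ → (-1,5,2)
river: ρ → (2,3,-3)
ρ-cycle length = 4 (tail of 0 descent steps not counted)

4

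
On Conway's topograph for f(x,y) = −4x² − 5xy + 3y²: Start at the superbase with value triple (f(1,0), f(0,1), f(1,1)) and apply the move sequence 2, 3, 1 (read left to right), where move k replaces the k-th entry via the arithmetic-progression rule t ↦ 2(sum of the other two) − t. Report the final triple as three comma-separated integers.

start (-4,3,-6) = (f(1,0),f(0,1),f(1,1))
replace slot 2: 2·((-4)+(-6)) − 3 = -23 → (-4,-23,-6)
replace slot 3: 2·((-4)+(-23)) − (-6) = -48 → (-4,-23,-48)
replace slot 1: 2·((-23)+(-48)) − (-4) = -138 → (-138,-23,-48)

-138,-23,-48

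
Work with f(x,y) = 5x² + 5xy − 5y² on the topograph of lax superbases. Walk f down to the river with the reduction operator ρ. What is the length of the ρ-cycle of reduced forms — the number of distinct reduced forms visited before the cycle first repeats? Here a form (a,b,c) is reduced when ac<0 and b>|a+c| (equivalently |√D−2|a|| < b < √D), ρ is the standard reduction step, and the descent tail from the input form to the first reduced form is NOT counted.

D = 125, ⌊√D⌋ = 11
river: ρ → (-5,5,5)
river: ρ → (5,5,-5)
ρ-cycle length = 2 (tail of 0 descent steps not counted)

2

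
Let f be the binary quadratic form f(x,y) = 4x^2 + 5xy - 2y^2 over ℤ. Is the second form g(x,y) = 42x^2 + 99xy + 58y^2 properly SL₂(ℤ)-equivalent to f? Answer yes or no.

D₁ = 57, D₂ = 57
river cycle of f (length 6): (-2, 7, 1), (1, 7, -2), (-2, 5, 4), (4, 3, -3), (-3, 3, 4), (4, 5, -2)
river cycle of g (length 6): (1, 7, -2), (-2, 5, 4), (4, 3, -3), (-3, 3, 4), (4, 5, -2), (-2, 7, 1)
cycles coincide ⇒ equivalent

yes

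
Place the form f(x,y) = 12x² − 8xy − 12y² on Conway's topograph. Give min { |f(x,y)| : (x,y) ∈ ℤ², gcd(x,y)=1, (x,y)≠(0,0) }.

descent: ρ → (-12,8,12)  [lands on river]
river: ρ → (12,16,-8)
river: ρ → (-8,16,12)
river: ρ → (12,8,-12)
river: ρ → (-12,16,8)
river: ρ → (8,16,-12)
closes: descent 1, river 6
min |a| on river = 8

8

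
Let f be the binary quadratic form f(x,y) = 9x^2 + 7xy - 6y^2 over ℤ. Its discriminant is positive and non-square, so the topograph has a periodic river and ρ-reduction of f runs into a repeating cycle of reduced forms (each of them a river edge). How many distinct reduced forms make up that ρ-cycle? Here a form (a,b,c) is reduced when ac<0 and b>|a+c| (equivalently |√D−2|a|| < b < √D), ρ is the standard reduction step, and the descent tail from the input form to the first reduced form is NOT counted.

D = 265, ⌊√D⌋ = 16
river: ρ → (-6,5,10)
river: ρ → (10,15,-1)
river: ρ → (-1,15,10)
river: ρ → (10,5,-6)
river: ρ → (-6,7,9)
river: ρ → (9,11,-4)
river: ρ → (-4,13,6)
river: ρ → (6,11,-6)
river: ρ → (-6,13,4)
river: ρ → (4,11,-9)
river: ρ → (-9,7,6)
river: ρ → (6,5,-10)
river: ρ → (-10,15,1)
river: ρ → (1,15,-10)
river: ρ → (-10,5,6)
river: ρ → (6,7,-9)
river: ρ → (-9,11,4)
river: ρ → (4,13,-6)
river: ρ → (-6,11,6)
river: ρ → (6,13,-4)
river: ρ → (-4,11,9)
river: ρ → (9,7,-6)
ρ-cycle length = 22 (tail of 0 descent steps not counted)

22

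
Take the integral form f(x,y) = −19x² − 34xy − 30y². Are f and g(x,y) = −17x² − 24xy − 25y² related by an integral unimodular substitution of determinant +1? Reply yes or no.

D₁ = -1124, D₂ = -1124
f is negative-definite; reduce −f:
−f: translate: b→-4 (≡34 mod 38), so (19,34,30)→(19,-4,15)
−f: flip: (19,-4,15)→(15,4,19)
−f: reduced (well bottom): (15,4,19) with a≤c, −a<b≤a
flip sign back: reduced form of f is (-15,-4,-19)
g is negative-definite; reduce −g:
−g: translate: b→-10 (≡24 mod 34), so (17,24,25)→(17,-10,18)
−g: reduced (well bottom): (17,-10,18) with a≤c, −a<b≤a
flip sign back: reduced form of g is (-17,10,-18)
reduced forms (-15, -4, -19) vs (-17, 10, -18) ⇒ inequivalent

no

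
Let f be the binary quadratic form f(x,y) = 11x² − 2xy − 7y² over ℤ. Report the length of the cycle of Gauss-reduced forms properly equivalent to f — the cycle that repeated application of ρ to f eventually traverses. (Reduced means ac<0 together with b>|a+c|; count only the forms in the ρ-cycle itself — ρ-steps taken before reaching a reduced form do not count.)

D = 312, ⌊√D⌋ = 17
descent: ρ → (-7,16,2)  [lands on river]
river: ρ → (2,16,-7)
river: ρ → (-7,12,6)
river: ρ → (6,12,-7)
ρ-cycle length = 4 (tail of 1 descent step not counted)

4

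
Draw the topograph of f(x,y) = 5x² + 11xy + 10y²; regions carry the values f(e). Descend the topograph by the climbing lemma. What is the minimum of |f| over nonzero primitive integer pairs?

translate: b→1 (≡11 mod 10), so (5,11,10)→(5,1,4)
flip: (5,1,4)→(4,-1,5)
reduced (well bottom): (4,-1,5) with a≤c, −a<b≤a
well minimum = a = 4

4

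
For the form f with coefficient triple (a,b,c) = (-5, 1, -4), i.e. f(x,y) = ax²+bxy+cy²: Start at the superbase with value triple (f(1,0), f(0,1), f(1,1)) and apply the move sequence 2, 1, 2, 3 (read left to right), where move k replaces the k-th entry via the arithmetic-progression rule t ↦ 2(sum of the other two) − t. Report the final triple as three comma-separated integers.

start (-5,-4,-8) = (f(1,0),f(0,1),f(1,1))
replace slot 2: 2·((-5)+(-8)) − (-4) = -22 → (-5,-22,-8)
replace slot 1: 2·((-22)+(-8)) − (-5) = -55 → (-55,-22,-8)
replace slot 2: 2·((-55)+(-8)) − (-22) = -104 → (-55,-104,-8)
replace slot 3: 2·((-55)+(-104)) − (-8) = -310 → (-55,-104,-310)

-55,-104,-310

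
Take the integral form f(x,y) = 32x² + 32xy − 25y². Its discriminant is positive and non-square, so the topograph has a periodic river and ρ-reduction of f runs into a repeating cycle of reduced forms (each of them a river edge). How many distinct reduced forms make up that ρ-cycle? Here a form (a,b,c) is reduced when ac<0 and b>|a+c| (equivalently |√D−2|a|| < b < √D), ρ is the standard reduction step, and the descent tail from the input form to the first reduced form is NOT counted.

D = 4224, ⌊√D⌋ = 64
river: ρ → (-25,18,39)
river: ρ → (39,60,-4)
river: ρ → (-4,60,39)
river: ρ → (39,18,-25)
river: ρ → (-25,32,32)
river: ρ → (32,32,-25)
ρ-cycle length = 6 (tail of 0 descent steps not counted)

6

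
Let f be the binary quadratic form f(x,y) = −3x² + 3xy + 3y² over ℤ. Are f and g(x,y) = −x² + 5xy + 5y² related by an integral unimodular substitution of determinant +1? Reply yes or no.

D₁ = 45, D₂ = 45
river cycle of f (length 2): (3, 3, -3), (-3, 3, 3)
river cycle of g (length 2): (5, 5, -1), (-1, 5, 5)
cycles differ ⇒ inequivalent

no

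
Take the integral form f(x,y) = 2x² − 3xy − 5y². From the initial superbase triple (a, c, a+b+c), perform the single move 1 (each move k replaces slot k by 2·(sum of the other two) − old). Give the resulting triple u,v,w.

start (2,-5,-6) = (f(1,0),f(0,1),f(1,1))
replace slot 1: 2·((-5)+(-6)) − 2 = -24 → (-24,-5,-6)

-24,-5,-6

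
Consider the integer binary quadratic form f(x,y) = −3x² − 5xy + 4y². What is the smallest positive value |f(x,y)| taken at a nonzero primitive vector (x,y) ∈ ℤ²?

descent: ρ → (4,5,-3)  [lands on river]
river: ρ → (-3,7,2)
river: ρ → (2,5,-6)
river: ρ → (-6,7,1)
river: ρ → (1,7,-6)
river: ρ → (-6,5,2)
river: ρ → (2,7,-3)
river: ρ → (-3,5,4)
river: ρ → (4,3,-4)
river: ρ → (-4,5,3)
river: ρ → (3,7,-2)
river: ρ → (-2,5,6)
river: ρ → (6,7,-1)
river: ρ → (-1,7,6)
river: ρ → (6,5,-2)
river: ρ → (-2,7,3)
river: ρ → (3,5,-4)
river: ρ → (-4,3,4)
closes: descent 1, river 18
min |a| on river = 1

1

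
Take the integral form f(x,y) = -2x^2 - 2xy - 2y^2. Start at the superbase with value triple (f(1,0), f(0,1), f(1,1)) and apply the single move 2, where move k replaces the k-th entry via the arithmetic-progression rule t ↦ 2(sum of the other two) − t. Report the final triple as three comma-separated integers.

start (-2,-2,-6) = (f(1,0),f(0,1),f(1,1))
replace slot 2: 2·((-2)+(-6)) − (-2) = -14 → (-2,-14,-6)

-2,-14,-6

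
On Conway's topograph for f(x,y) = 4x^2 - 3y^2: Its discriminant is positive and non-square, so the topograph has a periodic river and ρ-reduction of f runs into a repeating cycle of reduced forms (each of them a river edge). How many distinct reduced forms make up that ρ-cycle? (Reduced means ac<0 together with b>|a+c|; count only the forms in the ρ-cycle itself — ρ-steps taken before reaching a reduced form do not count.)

D = 48, ⌊√D⌋ = 6
descent: ρ → (-3,6,1)  [lands on river]
river: ρ → (1,6,-3)
ρ-cycle length = 2 (tail of 1 descent step not counted)

2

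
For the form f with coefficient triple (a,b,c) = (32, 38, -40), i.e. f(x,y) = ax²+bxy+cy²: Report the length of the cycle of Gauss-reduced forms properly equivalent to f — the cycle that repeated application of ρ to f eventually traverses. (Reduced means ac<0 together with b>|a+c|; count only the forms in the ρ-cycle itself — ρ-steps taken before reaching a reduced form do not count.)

D = 6564, ⌊√D⌋ = 81
river: ρ → (-40,42,30)
river: ρ → (30,78,-4)
river: ρ → (-4,74,68)
river: ρ → (68,62,-10)
river: ρ → (-10,78,12)
river: ρ → (12,66,-46)
river: ρ → (-46,26,32)
river: ρ → (32,38,-40)
ρ-cycle length = 8 (tail of 0 descent steps not counted)

8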